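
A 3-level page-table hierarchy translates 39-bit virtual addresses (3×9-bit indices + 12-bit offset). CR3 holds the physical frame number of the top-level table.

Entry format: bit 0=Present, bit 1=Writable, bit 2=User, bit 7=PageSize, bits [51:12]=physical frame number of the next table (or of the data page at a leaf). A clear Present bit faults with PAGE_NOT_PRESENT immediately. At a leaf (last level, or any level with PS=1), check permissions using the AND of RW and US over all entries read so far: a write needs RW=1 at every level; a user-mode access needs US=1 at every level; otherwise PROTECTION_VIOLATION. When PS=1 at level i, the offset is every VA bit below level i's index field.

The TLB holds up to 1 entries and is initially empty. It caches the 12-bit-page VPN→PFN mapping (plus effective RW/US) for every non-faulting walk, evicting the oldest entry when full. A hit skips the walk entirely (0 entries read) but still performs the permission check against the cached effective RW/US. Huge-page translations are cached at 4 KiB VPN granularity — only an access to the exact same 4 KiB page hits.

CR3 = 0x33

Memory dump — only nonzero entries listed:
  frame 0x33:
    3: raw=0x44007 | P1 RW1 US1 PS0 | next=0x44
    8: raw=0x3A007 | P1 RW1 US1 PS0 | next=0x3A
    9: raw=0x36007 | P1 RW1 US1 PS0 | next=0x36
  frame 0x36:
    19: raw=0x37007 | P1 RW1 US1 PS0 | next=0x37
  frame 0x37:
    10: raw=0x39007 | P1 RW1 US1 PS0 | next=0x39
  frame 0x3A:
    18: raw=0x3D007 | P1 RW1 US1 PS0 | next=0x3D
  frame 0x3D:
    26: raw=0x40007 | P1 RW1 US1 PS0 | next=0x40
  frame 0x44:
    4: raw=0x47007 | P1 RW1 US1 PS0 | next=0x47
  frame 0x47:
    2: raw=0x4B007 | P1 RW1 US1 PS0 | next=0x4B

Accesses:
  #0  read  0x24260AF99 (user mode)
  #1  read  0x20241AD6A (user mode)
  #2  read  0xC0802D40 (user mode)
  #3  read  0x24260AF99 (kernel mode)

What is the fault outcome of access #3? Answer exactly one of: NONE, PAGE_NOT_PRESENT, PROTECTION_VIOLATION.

Trace:
#0 VA=0x24260AF99 (r,user):
  lvl0: tbl 0x33, slot 9 ⇒ 0x36007 (P1/RW1/US1/PS0)
  lvl1: tbl 0x36, slot 19 ⇒ 0x37007 (P1/RW1/US1/PS0)
  lvl2: tbl 0x37, slot 10 ⇒ 0x39007 (P1/RW1/US1/PS0)
  ✓ 0x39F99  — 3 lookups
#1 VA=0x20241AD6A (r,user):
  lvl0: tbl 0x33, slot 8 ⇒ 0x3A007 (P1/RW1/US1/PS0)
  lvl1: tbl 0x3A, slot 18 ⇒ 0x3D007 (P1/RW1/US1/PS0)
  lvl2: tbl 0x3D, slot 26 ⇒ 0x40007 (P1/RW1/US1/PS0)
  ✓ 0x40D6A  — 3 lookups
#2 VA=0xC0802D40 (r,user):
  lvl0: tbl 0x33, slot 3 ⇒ 0x44007 (P1/RW1/US1/PS0)
  lvl1: tbl 0x44, slot 4 ⇒ 0x47007 (P1/RW1/US1/PS0)
  lvl2: tbl 0x47, slot 2 ⇒ 0x4B007 (P1/RW1/US1/PS0)
  ✓ 0x4BD40  — 3 lookups
#3 VA=0x24260AF99 (r,kernel):
  lvl0: tbl 0x33, slot 9 ⇒ 0x36007 (P1/RW1/US1/PS0)
  lvl1: tbl 0x36, slot 19 ⇒ 0x37007 (P1/RW1/US1/PS0)
  lvl2: tbl 0x37, slot 10 ⇒ 0x39007 (P1/RW1/US1/PS0)
  ✓ 0x39F99  — 3 lookups

Access #3 fault: NONE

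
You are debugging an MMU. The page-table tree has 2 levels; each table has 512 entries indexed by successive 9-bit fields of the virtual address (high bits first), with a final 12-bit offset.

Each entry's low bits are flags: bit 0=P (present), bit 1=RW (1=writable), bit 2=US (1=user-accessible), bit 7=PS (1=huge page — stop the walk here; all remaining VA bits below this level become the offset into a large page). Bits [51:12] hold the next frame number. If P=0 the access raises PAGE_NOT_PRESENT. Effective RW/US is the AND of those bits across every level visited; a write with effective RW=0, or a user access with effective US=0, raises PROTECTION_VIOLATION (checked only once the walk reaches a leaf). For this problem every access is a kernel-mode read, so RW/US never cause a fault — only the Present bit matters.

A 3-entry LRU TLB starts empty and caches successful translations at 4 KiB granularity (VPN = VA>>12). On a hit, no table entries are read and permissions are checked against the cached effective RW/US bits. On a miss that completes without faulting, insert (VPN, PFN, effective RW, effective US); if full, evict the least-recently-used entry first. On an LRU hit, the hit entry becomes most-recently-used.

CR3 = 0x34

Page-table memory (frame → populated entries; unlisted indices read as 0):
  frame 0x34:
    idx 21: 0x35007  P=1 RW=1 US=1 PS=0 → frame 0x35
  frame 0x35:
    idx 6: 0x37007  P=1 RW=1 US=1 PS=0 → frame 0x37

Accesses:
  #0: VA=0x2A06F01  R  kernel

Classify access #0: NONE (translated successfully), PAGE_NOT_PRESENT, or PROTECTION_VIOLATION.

Trace:
#0 VA=0x2A06F01 (r,kernel):
  [0] read 0x34 idx=21: raw=0x35007 flags P=1 W=1 U=1 S=0
  [1] read 0x35 idx=6: raw=0x37007 flags P=1 W=1 U=1 S=0
  ⇒ phys 0x37F01  [2 reads]

Access #0 fault: NONE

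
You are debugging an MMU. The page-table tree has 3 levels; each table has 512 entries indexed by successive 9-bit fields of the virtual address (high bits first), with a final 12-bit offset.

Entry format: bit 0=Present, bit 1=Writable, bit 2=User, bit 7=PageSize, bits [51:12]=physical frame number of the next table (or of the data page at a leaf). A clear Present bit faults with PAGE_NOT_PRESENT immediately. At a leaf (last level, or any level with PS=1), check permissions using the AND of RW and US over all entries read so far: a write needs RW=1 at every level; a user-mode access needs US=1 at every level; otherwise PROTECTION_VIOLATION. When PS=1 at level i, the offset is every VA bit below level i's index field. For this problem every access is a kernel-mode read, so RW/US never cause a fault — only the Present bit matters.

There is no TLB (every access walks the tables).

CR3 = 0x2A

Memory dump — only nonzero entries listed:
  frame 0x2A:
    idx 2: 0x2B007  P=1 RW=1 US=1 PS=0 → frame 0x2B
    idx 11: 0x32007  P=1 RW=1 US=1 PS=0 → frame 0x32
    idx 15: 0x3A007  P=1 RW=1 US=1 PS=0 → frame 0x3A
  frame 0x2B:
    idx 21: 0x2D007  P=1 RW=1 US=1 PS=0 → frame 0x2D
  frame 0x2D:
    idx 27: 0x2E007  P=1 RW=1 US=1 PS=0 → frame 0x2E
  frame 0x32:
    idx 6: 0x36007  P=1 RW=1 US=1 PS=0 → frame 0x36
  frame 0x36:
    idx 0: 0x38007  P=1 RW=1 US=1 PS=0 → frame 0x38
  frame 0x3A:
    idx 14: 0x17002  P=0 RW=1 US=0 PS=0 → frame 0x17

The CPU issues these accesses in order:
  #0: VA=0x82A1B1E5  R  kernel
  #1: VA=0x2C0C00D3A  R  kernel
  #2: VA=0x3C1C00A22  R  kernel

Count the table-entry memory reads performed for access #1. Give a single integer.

Walk each access:
#0 VA=0x82A1B1E5 (r,kernel):
  L0: frame=0x2A idx=2 entry=0x2B007 [P=1 RW=1 US=1 PS=0]
  L1: frame=0x2B idx=21 entry=0x2D007 [P=1 RW=1 US=1 PS=0]
  L2: frame=0x2D idx=27 entry=0x2E007 [P=1 RW=1 US=1 PS=0]
  ⇒ phys 0x2E1E5  [3 reads]
#1 VA=0x2C0C00D3A (r,kernel):
  L0: frame=0x2A idx=11 entry=0x32007 [P=1 RW=1 US=1 PS=0]
  L1: frame=0x32 idx=6 entry=0x36007 [P=1 RW=1 US=1 PS=0]
  L2: frame=0x36 idx=0 entry=0x38007 [P=1 RW=1 US=1 PS=0]
  ⇒ phys 0x38D3A  [3 reads]
#2 VA=0x3C1C00A22 (r,kernel):
  L0: frame=0x2A idx=15 entry=0x3A007 [P=1 RW=1 US=1 PS=0]
  L1: frame=0x3A idx=14 entry=0x17002 [P=0 RW=1 US=0 PS=0]
  → PAGE_NOT_PRESENT  (2 entries read)

Entries read for #1: 3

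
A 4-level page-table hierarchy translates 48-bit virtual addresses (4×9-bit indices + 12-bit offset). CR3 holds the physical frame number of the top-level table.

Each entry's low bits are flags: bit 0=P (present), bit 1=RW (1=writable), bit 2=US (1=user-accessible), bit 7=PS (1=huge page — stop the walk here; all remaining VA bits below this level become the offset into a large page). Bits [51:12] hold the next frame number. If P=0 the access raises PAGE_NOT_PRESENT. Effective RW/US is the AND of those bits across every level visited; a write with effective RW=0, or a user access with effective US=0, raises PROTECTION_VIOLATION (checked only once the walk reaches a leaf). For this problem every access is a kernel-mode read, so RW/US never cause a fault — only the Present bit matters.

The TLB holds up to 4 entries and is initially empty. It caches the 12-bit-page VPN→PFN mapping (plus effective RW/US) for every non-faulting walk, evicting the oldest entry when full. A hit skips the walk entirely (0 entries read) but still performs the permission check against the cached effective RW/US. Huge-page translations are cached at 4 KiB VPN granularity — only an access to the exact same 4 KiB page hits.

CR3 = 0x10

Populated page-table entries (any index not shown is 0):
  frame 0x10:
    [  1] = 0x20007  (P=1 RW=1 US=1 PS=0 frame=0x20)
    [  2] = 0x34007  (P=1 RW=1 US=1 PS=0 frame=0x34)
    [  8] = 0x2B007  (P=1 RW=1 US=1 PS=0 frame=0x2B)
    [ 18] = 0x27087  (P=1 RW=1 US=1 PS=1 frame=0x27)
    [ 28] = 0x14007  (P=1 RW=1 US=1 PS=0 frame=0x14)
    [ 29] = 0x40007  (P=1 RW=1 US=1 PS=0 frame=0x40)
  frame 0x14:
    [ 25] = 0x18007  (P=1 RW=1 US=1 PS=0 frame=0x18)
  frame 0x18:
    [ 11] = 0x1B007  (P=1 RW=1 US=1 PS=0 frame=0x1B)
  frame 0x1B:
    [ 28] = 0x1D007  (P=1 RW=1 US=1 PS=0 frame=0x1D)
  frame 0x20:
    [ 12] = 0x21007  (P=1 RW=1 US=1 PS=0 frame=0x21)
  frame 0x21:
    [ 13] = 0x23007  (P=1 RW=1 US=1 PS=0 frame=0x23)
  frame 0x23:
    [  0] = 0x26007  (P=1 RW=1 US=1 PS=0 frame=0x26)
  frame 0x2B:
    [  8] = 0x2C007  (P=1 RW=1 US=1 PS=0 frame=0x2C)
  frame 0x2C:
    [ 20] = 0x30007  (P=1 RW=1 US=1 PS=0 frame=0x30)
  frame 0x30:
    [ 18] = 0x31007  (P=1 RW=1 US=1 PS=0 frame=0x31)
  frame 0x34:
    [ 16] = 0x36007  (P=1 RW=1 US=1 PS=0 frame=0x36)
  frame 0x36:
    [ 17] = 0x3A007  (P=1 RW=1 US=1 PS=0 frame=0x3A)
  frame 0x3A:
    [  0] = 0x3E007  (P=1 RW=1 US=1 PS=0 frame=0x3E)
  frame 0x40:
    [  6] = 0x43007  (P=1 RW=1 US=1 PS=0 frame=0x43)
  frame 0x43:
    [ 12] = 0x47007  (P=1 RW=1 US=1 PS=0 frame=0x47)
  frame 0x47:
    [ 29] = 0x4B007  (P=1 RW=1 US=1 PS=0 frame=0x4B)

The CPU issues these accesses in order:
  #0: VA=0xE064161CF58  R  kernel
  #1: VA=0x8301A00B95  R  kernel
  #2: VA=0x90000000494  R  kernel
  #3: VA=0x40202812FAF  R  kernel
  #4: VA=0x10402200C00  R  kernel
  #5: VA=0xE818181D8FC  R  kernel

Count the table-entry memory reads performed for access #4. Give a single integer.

Walk each access:
#0 VA=0xE064161CF58 (r,kernel):
  L0 @0x10[28] → 0x14007  P=1,RW=1,US=1,PS=0
  L1 @0x14[25] → 0x18007  P=1,RW=1,US=1,PS=0
  L2 @0x18[11] → 0x1B007  P=1,RW=1,US=1,PS=0
  L3 @0x1B[28] → 0x1D007  P=1,RW=1,US=1,PS=0
  → PA=0x1DF58  (4 entries read)
#1 VA=0x8301A00B95 (r,kernel):
  L0 @0x10[1] → 0x20007  P=1,RW=1,US=1,PS=0
  L1 @0x20[12] → 0x21007  P=1,RW=1,US=1,PS=0
  L2 @0x21[13] → 0x23007  P=1,RW=1,US=1,PS=0
  L3 @0x23[0] → 0x26007  P=1,RW=1,US=1,PS=0
  → PA=0x26B95  (4 entries read)
#2 VA=0x90000000494 (r,kernel):
  L0 @0x10[18] → 0x27087  P=1,RW=1,US=1,PS=1
  → PA=0x27494 (huge @L0)  (1 entries read)
#3 VA=0x40202812FAF (r,kernel):
  L0 @0x10[8] → 0x2B007  P=1,RW=1,US=1,PS=0
  L1 @0x2B[8] → 0x2C007  P=1,RW=1,US=1,PS=0
  L2 @0x2C[20] → 0x30007  P=1,RW=1,US=1,PS=0
  L3 @0x30[18] → 0x31007  P=1,RW=1,US=1,PS=0
  → PA=0x31FAF  (4 entries read)
#4 VA=0x10402200C00 (r,kernel):
  L0 @0x10[2] → 0x34007  P=1,RW=1,US=1,PS=0
  L1 @0x34[16] → 0x36007  P=1,RW=1,US=1,PS=0
  L2 @0x36[17] → 0x3A007  P=1,RW=1,US=1,PS=0
  L3 @0x3A[0] → 0x3E007  P=1,RW=1,US=1,PS=0
  → PA=0x3EC00  (4 entries read)
#5 VA=0xE818181D8FC (r,kernel):
  L0 @0x10[29] → 0x40007  P=1,RW=1,US=1,PS=0
  L1 @0x40[6] → 0x43007  P=1,RW=1,US=1,PS=0
  L2 @0x43[12] → 0x47007  P=1,RW=1,US=1,PS=0
  L3 @0x47[29] → 0x4B007  P=1,RW=1,US=1,PS=0
  → PA=0x4B8FC  (4 entries read)

Entries read for #4: 4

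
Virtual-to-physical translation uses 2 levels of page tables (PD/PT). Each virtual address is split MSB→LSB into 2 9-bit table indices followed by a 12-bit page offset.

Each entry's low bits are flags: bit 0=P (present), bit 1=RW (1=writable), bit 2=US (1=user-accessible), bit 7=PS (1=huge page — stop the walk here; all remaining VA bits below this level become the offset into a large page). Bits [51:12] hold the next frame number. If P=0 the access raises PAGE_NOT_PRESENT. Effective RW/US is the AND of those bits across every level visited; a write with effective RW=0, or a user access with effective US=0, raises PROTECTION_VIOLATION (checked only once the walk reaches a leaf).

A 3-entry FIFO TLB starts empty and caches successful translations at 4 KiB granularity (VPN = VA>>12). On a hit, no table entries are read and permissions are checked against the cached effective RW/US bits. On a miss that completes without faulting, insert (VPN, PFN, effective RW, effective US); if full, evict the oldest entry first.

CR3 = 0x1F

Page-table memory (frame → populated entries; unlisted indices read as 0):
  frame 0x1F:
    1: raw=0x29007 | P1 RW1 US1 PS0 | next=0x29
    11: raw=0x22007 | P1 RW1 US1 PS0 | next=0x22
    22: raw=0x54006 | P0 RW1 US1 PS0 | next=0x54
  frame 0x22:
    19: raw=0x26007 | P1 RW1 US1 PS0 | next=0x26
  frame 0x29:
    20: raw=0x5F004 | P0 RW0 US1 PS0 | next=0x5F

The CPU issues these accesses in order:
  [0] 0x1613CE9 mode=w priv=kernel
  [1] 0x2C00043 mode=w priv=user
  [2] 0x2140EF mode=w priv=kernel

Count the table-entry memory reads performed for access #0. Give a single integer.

Per-access translation:
#0 VA=0x1613CE9 (w,kernel):
  L0: frame=0x1F idx=11 entry=0x22007 [P=1 RW=1 US=1 PS=0]
  L1: frame=0x22 idx=19 entry=0x26007 [P=1 RW=1 US=1 PS=0]
  → PA=0x26CE9  (2 entries read)
#1 VA=0x2C00043 (w,user):
  L0: frame=0x1F idx=22 entry=0x54006 [P=0 RW=1 US=1 PS=0]
  ✗ PAGE_NOT_PRESENT  [1 reads]
#2 VA=0x2140EF (w,kernel):
  L0: frame=0x1F idx=1 entry=0x29007 [P=1 RW=1 US=1 PS=0]
  L1: frame=0x29 idx=20 entry=0x5F004 [P=0 RW=0 US=1 PS=0]
  ✗ PAGE_NOT_PRESENT  [2 reads]

Entries read for #0: 2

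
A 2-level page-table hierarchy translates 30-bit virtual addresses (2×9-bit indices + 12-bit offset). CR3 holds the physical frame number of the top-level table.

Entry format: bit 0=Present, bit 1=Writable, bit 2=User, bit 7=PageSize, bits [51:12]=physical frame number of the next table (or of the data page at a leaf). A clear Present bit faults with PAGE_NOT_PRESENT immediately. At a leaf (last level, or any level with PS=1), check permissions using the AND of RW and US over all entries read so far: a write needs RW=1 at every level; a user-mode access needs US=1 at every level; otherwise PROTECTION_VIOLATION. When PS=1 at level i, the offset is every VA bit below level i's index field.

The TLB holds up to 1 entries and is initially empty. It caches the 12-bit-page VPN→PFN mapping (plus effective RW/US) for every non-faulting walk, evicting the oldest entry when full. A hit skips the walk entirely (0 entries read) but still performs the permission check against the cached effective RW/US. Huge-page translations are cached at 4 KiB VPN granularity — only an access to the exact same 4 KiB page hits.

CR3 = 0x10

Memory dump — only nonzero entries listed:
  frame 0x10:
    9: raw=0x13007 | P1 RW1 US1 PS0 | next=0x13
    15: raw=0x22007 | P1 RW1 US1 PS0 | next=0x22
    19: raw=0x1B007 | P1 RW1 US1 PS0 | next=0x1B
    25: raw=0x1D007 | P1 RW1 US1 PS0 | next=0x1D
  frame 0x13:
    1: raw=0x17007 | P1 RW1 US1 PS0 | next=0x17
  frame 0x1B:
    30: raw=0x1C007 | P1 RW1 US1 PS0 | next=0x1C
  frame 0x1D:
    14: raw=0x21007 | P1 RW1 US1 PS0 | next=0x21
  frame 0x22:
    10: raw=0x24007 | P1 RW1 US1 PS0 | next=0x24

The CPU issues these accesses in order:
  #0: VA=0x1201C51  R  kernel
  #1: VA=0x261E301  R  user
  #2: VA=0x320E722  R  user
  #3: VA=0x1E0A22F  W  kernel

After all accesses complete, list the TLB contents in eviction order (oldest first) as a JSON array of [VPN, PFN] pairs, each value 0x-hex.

Walk each access:
#0 VA=0x1201C51 (r,kernel):
  [0] read 0x10 idx=9: raw=0x13007 flags P=1 W=1 U=1 S=0
  [1] read 0x13 idx=1: raw=0x17007 flags P=1 W=1 U=1 S=0
  ✓ 0x17C51  — 2 lookups
#1 VA=0x261E301 (r,user):
  [0] read 0x10 idx=19: raw=0x1B007 flags P=1 W=1 U=1 S=0
  [1] read 0x1B idx=30: raw=0x1C007 flags P=1 W=1 U=1 S=0
  ✓ 0x1C301  — 2 lookups
#2 VA=0x320E722 (r,user):
  [0] read 0x10 idx=25: raw=0x1D007 flags P=1 W=1 U=1 S=0
  [1] read 0x1D idx=14: raw=0x21007 flags P=1 W=1 U=1 S=0
  ✓ 0x21722  — 2 lookups
#3 VA=0x1E0A22F (w,kernel):
  [0] read 0x10 idx=15: raw=0x22007 flags P=1 W=1 U=1 S=0
  [1] read 0x22 idx=10: raw=0x24007 flags P=1 W=1 U=1 S=0
  ✓ 0x2422F  — 2 lookups

TLB: [["0x1E0A", "0x24"]]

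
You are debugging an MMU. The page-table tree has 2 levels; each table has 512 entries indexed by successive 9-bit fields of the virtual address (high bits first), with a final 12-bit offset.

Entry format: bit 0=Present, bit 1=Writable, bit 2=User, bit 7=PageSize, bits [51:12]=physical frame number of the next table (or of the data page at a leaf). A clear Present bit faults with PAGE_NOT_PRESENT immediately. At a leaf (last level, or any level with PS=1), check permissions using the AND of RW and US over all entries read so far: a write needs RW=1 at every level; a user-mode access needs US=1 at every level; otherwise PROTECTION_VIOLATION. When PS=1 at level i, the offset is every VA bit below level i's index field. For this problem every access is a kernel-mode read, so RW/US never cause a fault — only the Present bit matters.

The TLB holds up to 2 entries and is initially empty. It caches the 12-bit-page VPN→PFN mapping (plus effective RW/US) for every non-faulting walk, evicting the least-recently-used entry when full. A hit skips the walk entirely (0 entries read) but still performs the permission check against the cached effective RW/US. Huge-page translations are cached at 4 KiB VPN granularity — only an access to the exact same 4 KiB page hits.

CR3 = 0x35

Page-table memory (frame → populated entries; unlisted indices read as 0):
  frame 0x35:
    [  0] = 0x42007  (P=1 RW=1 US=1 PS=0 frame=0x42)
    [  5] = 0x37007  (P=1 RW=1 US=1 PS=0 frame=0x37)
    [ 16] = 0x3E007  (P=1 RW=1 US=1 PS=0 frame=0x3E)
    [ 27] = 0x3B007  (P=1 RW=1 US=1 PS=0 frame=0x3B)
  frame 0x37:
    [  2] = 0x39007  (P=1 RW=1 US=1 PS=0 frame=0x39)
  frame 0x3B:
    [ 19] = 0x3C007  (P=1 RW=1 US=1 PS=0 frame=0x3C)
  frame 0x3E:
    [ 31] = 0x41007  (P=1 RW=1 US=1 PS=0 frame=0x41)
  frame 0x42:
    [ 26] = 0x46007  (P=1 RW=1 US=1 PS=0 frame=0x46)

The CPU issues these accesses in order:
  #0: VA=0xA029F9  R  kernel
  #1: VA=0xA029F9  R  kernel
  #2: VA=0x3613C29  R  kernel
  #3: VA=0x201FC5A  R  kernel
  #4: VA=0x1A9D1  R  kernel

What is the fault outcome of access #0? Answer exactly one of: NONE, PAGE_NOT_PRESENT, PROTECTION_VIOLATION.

Walk each access:
#0 VA=0xA029F9 (r,kernel):
  [0] read 0x35 idx=5: raw=0x37007 flags P=1 W=1 U=1 S=0
  [1] read 0x37 idx=2: raw=0x39007 flags P=1 W=1 U=1 S=0
  ⇒ phys 0x399F9  [2 reads]
#1 VA=0xA029F9 (r,kernel):
  TLB hit vpn=0xA02 → PA=0x399F9
#2 VA=0x3613C29 (r,kernel):
  [0] read 0x35 idx=27: raw=0x3B007 flags P=1 W=1 U=1 S=0
  [1] read 0x3B idx=19: raw=0x3C007 flags P=1 W=1 U=1 S=0
  ⇒ phys 0x3CC29  [2 reads]
#3 VA=0x201FC5A (r,kernel):
  [0] read 0x35 idx=16: raw=0x3E007 flags P=1 W=1 U=1 S=0
  [1] read 0x3E idx=31: raw=0x41007 flags P=1 W=1 U=1 S=0
  ⇒ phys 0x41C5A  [2 reads]
#4 VA=0x1A9D1 (r,kernel):
  [0] read 0x35 idx=0: raw=0x42007 flags P=1 W=1 U=1 S=0
  [1] read 0x42 idx=26: raw=0x46007 flags P=1 W=1 U=1 S=0
  ⇒ phys 0x469D1  [2 reads]

Access #0 fault: NONE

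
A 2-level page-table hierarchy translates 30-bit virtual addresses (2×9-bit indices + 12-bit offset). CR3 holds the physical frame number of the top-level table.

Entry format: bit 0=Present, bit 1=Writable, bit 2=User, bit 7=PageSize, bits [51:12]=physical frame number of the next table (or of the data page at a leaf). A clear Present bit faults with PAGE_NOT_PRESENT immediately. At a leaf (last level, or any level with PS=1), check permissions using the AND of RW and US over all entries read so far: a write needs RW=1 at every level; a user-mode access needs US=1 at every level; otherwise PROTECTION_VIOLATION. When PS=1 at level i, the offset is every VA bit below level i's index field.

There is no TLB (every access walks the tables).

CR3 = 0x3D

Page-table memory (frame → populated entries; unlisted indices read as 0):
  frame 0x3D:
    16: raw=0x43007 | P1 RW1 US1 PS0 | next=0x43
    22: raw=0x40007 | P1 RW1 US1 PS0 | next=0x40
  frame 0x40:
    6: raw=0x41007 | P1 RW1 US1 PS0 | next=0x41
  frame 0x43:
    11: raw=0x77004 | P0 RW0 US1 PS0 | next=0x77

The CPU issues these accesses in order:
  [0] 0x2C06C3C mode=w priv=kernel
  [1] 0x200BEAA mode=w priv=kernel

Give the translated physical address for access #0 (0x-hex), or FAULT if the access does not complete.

Per-access translation:
#0 VA=0x2C06C3C (w,kernel):
  L0 @0x3D[22] → 0x40007  P=1,RW=1,US=1,PS=0
  L1 @0x40[6] → 0x41007  P=1,RW=1,US=1,PS=0
  ⇒ phys 0x41C3C  [2 reads]
#1 VA=0x200BEAA (w,kernel):
  L0 @0x3D[16] → 0x43007  P=1,RW=1,US=1,PS=0
  L1 @0x43[11] → 0x77004  P=0,RW=0,US=1,PS=0
  ⇒ fault: PAGE_NOT_PRESENT  — 2 lookups

Access #0 PA: 0x41C3C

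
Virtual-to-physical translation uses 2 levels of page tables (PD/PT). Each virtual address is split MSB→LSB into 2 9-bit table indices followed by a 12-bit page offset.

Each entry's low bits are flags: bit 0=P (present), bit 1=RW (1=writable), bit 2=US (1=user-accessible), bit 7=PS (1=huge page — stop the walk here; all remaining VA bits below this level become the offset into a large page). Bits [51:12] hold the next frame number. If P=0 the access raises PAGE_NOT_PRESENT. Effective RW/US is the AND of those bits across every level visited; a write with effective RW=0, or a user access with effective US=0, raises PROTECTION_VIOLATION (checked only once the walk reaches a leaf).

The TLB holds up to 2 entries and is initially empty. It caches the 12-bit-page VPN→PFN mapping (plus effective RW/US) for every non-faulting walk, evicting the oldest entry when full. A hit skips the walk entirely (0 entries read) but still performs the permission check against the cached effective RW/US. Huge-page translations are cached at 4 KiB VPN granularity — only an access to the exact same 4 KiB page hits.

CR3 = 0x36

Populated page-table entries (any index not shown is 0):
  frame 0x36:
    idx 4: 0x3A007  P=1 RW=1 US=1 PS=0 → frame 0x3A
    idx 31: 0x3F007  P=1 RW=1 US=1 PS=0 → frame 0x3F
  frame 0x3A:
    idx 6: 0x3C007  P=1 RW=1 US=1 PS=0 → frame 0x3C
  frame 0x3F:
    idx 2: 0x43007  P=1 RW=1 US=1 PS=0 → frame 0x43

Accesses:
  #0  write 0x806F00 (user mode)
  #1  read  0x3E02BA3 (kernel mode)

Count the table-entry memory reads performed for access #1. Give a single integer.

Per-access translation:
#0 VA=0x806F00 (w,user):
  lvl0: tbl 0x36, slot 4 ⇒ 0x3A007 (P1/RW1/US1/PS0)
  lvl1: tbl 0x3A, slot 6 ⇒ 0x3C007 (P1/RW1/US1/PS0)
  ✓ 0x3CF00  — 2 lookups
#1 VA=0x3E02BA3 (r,kernel):
  lvl0: tbl 0x36, slot 31 ⇒ 0x3F007 (P1/RW1/US1/PS0)
  lvl1: tbl 0x3F, slot 2 ⇒ 0x43007 (P1/RW1/US1/PS0)
  ✓ 0x43BA3  — 2 lookups

Entries read for #1: 2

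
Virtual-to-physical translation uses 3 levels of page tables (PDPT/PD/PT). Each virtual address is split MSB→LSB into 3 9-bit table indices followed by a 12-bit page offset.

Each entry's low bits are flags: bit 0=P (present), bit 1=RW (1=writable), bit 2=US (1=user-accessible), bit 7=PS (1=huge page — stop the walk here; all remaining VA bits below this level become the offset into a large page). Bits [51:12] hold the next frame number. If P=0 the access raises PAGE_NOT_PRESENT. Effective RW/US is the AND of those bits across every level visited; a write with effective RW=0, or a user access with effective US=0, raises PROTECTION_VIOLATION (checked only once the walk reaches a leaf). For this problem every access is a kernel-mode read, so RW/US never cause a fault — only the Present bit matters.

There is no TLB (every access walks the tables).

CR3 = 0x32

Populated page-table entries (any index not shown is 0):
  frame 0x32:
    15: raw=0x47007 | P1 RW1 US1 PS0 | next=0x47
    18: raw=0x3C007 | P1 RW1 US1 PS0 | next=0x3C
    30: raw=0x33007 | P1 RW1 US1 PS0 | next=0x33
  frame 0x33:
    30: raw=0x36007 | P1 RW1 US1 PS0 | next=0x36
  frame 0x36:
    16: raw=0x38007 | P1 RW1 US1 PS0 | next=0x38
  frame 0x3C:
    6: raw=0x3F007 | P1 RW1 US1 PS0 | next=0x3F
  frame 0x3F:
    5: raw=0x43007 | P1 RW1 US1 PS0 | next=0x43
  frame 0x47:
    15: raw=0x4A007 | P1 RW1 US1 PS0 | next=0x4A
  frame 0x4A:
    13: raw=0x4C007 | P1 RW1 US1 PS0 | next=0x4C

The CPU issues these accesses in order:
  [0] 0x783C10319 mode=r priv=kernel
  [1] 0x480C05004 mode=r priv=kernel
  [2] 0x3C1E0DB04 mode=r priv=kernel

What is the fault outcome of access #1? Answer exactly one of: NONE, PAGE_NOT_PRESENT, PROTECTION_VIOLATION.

Trace:
#0 VA=0x783C10319 (r,kernel):
  L0 @0x32[30] → 0x33007  P=1,RW=1,US=1,PS=0
  L1 @0x33[30] → 0x36007  P=1,RW=1,US=1,PS=0
  L2 @0x36[16] → 0x38007  P=1,RW=1,US=1,PS=0
  ✓ 0x38319  — 3 lookups
#1 VA=0x480C05004 (r,kernel):
  L0 @0x32[18] → 0x3C007  P=1,RW=1,US=1,PS=0
  L1 @0x3C[6] → 0x3F007  P=1,RW=1,US=1,PS=0
  L2 @0x3F[5] → 0x43007  P=1,RW=1,US=1,PS=0
  ✓ 0x43004  — 3 lookups
#2 VA=0x3C1E0DB04 (r,kernel):
  L0 @0x32[15] → 0x47007  P=1,RW=1,US=1,PS=0
  L1 @0x47[15] → 0x4A007  P=1,RW=1,US=1,PS=0
  L2 @0x4A[13] → 0x4C007  P=1,RW=1,US=1,PS=0
  ✓ 0x4CB04  — 3 lookups

Access #1 fault: NONE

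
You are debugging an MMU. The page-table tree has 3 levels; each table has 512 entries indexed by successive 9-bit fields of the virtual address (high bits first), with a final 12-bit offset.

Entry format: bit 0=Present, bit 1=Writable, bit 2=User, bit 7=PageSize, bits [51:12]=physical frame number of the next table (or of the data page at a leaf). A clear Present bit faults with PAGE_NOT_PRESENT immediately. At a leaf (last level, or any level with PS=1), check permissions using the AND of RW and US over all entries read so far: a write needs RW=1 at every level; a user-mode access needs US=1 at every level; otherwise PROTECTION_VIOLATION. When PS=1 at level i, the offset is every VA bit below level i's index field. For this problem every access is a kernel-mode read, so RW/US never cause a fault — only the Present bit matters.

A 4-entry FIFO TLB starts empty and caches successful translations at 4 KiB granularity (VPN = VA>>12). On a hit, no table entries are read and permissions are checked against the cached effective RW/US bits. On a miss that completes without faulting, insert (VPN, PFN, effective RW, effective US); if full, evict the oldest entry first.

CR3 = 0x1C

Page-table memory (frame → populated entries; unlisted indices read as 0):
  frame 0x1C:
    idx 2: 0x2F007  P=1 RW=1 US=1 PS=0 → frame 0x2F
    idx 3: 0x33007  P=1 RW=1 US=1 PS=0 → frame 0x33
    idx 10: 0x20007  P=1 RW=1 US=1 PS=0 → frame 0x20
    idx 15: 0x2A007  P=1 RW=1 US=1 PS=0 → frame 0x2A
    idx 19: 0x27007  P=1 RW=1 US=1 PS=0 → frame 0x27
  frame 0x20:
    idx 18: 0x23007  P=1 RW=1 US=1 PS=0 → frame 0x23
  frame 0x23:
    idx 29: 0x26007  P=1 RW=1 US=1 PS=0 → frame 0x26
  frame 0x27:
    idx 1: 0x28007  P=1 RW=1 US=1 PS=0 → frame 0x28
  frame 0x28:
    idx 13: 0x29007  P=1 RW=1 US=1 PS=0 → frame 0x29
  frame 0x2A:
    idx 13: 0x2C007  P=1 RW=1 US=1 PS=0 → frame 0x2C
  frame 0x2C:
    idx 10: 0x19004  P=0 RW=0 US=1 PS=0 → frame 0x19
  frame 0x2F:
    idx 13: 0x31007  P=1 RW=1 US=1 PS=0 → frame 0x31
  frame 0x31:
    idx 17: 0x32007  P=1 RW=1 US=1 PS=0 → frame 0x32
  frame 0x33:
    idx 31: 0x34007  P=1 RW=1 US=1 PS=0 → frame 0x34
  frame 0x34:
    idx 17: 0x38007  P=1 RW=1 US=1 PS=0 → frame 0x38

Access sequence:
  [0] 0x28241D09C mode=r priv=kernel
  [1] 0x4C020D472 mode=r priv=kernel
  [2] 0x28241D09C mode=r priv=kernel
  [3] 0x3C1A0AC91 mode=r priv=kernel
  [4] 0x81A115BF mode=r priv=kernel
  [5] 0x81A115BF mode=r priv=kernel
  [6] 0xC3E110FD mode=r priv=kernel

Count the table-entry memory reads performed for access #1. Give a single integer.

Walk each access:
#0 VA=0x28241D09C (r,kernel):
  [0] read 0x1C idx=10: raw=0x20007 flags P=1 W=1 U=1 S=0
  [1] read 0x20 idx=18: raw=0x23007 flags P=1 W=1 U=1 S=0
  [2] read 0x23 idx=29: raw=0x26007 flags P=1 W=1 U=1 S=0
  ✓ 0x2609C  — 3 lookups
#1 VA=0x4C020D472 (r,kernel):
  [0] read 0x1C idx=19: raw=0x27007 flags P=1 W=1 U=1 S=0
  [1] read 0x27 idx=1: raw=0x28007 flags P=1 W=1 U=1 S=0
  [2] read 0x28 idx=13: raw=0x29007 flags P=1 W=1 U=1 S=0
  ✓ 0x29472  — 3 lookups
#2 VA=0x28241D09C (r,kernel):
  TLB hit vpn=0x28241D → PA=0x2609C
#3 VA=0x3C1A0AC91 (r,kernel):
  [0] read 0x1C idx=15: raw=0x2A007 flags P=1 W=1 U=1 S=0
  [1] read 0x2A idx=13: raw=0x2C007 flags P=1 W=1 U=1 S=0
  [2] read 0x2C idx=10: raw=0x19004 flags P=0 W=0 U=1 S=0
  → PAGE_NOT_PRESENT  (3 entries read)
#4 VA=0x81A115BF (r,kernel):
  [0] read 0x1C idx=2: raw=0x2F007 flags P=1 W=1 U=1 S=0
  [1] read 0x2F idx=13: raw=0x31007 flags P=1 W=1 U=1 S=0
  [2] read 0x31 idx=17: raw=0x32007 flags P=1 W=1 U=1 S=0
  ✓ 0x325BF  — 3 lookups
#5 VA=0x81A115BF (r,kernel):
  TLB hit vpn=0x81A11 → PA=0x325BF
#6 VA=0xC3E110FD (r,kernel):
  [0] read 0x1C idx=3: raw=0x33007 flags P=1 W=1 U=1 S=0
  [1] read 0x33 idx=31: raw=0x34007 flags P=1 W=1 U=1 S=0
  [2] read 0x34 idx=17: raw=0x38007 flags P=1 W=1 U=1 S=0
  ✓ 0x380FD  — 3 lookups

Entries read for #1: 3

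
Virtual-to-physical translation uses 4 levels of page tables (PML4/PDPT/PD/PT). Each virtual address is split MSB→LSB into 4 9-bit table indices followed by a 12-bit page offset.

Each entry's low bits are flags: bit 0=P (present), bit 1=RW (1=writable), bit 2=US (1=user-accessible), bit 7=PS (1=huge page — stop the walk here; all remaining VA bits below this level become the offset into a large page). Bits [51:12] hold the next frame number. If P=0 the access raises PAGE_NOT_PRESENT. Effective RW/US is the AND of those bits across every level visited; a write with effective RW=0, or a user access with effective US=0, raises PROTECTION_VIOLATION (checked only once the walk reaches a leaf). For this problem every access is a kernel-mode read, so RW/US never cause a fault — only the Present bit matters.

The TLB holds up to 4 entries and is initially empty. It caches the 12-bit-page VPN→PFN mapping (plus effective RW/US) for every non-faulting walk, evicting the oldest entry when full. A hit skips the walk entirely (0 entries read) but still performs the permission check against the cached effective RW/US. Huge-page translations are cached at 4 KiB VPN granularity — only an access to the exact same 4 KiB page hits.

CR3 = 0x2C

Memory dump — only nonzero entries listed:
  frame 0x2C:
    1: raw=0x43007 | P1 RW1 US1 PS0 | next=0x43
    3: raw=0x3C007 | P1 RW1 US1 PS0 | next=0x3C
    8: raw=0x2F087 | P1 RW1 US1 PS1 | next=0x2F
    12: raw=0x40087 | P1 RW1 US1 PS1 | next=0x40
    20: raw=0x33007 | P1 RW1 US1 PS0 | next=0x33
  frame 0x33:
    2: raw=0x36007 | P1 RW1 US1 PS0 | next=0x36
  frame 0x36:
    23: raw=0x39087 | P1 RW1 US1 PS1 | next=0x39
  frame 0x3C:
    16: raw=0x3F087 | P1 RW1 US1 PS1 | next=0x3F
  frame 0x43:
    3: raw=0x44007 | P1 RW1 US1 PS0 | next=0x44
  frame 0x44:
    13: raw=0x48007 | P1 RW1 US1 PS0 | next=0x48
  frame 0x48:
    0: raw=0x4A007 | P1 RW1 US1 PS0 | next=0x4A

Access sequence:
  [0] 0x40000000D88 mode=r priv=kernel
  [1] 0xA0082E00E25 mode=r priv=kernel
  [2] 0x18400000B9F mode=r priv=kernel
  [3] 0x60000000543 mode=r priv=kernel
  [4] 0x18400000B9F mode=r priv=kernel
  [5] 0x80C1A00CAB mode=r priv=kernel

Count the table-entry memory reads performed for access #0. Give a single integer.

Walk each access:
#0 VA=0x40000000D88 (r,kernel):
  [0] read 0x2C idx=8: raw=0x2F087 flags P=1 W=1 U=1 S=1
  ✓ 0x2FD88 (huge @L0)  — 1 lookups
#1 VA=0xA0082E00E25 (r,kernel):
  [0] read 0x2C idx=20: raw=0x33007 flags P=1 W=1 U=1 S=0
  [1] read 0x33 idx=2: raw=0x36007 flags P=1 W=1 U=1 S=0
  [2] read 0x36 idx=23: raw=0x39087 flags P=1 W=1 U=1 S=1
  ✓ 0x39E25 (huge @L2)  — 3 lookups
#2 VA=0x18400000B9F (r,kernel):
  [0] read 0x2C idx=3: raw=0x3C007 flags P=1 W=1 U=1 S=0
  [1] read 0x3C idx=16: raw=0x3F087 flags P=1 W=1 U=1 S=1
  ✓ 0x3FB9F (huge @L1)  — 2 lookups
#3 VA=0x60000000543 (r,kernel):
  [0] read 0x2C idx=12: raw=0x40087 flags P=1 W=1 U=1 S=1
  ✓ 0x40543 (huge @L0)  — 1 lookups
#4 VA=0x18400000B9F (r,kernel):
  TLB hit vpn=0x18400000 → PA=0x3FB9F
#5 VA=0x80C1A00CAB (r,kernel):
  [0] read 0x2C idx=1: raw=0x43007 flags P=1 W=1 U=1 S=0
  [1] read 0x43 idx=3: raw=0x44007 flags P=1 W=1 U=1 S=0
  [2] read 0x44 idx=13: raw=0x48007 flags P=1 W=1 U=1 S=0
  [3] read 0x48 idx=0: raw=0x4A007 flags P=1 W=1 U=1 S=0
  ✓ 0x4ACAB  — 4 lookups

Entries read for #0: 1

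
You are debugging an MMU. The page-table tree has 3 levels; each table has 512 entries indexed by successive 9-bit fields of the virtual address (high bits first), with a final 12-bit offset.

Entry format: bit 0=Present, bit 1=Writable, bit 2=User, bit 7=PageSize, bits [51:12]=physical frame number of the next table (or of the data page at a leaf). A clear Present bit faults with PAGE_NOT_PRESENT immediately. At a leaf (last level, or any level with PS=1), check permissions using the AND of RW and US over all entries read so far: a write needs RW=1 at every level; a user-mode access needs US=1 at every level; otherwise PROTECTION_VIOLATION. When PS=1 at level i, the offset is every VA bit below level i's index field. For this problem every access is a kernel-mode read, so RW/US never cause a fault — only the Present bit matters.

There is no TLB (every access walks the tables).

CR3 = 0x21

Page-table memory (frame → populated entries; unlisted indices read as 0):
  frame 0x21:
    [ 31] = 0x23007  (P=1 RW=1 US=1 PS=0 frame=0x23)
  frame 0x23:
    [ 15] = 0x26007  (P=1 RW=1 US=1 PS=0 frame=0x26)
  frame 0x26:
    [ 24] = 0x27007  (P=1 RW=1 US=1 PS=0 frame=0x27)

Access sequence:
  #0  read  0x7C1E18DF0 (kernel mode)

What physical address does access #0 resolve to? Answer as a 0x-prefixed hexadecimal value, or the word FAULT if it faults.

Trace:
#0 VA=0x7C1E18DF0 (r,kernel):
  L0: frame=0x21 idx=31 entry=0x23007 [P=1 RW=1 US=1 PS=0]
  L1: frame=0x23 idx=15 entry=0x26007 [P=1 RW=1 US=1 PS=0]
  L2: frame=0x26 idx=24 entry=0x27007 [P=1 RW=1 US=1 PS=0]
  ✓ 0x27DF0  — 3 lookups

Access #0 PA: 0x27DF0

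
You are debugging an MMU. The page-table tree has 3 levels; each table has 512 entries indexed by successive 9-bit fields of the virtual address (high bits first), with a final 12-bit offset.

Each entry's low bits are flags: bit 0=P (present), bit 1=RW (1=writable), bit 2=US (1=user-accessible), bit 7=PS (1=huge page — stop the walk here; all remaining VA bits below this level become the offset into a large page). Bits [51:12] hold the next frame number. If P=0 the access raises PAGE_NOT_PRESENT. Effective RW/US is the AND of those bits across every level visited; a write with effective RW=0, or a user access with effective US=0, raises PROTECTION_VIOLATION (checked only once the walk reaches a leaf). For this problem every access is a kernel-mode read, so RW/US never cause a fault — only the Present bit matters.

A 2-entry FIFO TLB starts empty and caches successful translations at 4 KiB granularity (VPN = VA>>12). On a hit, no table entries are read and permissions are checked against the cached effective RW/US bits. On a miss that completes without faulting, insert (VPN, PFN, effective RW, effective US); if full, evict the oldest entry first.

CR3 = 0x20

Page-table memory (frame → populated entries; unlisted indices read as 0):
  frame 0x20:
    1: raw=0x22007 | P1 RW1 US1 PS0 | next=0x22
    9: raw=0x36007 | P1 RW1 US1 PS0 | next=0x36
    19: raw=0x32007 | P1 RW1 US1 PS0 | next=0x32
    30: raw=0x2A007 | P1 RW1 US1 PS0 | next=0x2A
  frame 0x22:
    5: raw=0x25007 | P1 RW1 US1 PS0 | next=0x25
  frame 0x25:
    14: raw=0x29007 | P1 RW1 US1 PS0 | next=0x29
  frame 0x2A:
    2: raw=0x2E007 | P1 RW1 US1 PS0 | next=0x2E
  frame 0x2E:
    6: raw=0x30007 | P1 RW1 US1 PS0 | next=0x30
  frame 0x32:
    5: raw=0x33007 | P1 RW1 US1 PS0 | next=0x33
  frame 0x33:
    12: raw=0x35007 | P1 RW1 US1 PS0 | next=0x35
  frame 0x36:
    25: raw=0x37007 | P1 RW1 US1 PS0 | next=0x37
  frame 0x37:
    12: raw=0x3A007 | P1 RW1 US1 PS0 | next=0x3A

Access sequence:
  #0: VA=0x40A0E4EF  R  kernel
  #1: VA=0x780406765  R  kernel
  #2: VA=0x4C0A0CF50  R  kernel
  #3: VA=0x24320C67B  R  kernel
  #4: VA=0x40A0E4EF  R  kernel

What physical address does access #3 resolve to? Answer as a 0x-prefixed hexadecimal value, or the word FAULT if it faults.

Per-access translation:
#0 VA=0x40A0E4EF (r,kernel):
  [0] read 0x20 idx=1: raw=0x22007 flags P=1 W=1 U=1 S=0
  [1] read 0x22 idx=5: raw=0x25007 flags P=1 W=1 U=1 S=0
  [2] read 0x25 idx=14: raw=0x29007 flags P=1 W=1 U=1 S=0
  ✓ 0x294EF  — 3 lookups
#1 VA=0x780406765 (r,kernel):
  [0] read 0x20 idx=30: raw=0x2A007 flags P=1 W=1 U=1 S=0
  [1] read 0x2A idx=2: raw=0x2E007 flags P=1 W=1 U=1 S=0
  [2] read 0x2E idx=6: raw=0x30007 flags P=1 W=1 U=1 S=0
  ✓ 0x30765  — 3 lookups
#2 VA=0x4C0A0CF50 (r,kernel):
  [0] read 0x20 idx=19: raw=0x32007 flags P=1 W=1 U=1 S=0
  [1] read 0x32 idx=5: raw=0x33007 flags P=1 W=1 U=1 S=0
  [2] read 0x33 idx=12: raw=0x35007 flags P=1 W=1 U=1 S=0
  ✓ 0x35F50  — 3 lookups
#3 VA=0x24320C67B (r,kernel):
  [0] read 0x20 idx=9: raw=0x36007 flags P=1 W=1 U=1 S=0
  [1] read 0x36 idx=25: raw=0x37007 flags P=1 W=1 U=1 S=0
  [2] read 0x37 idx=12: raw=0x3A007 flags P=1 W=1 U=1 S=0
  ✓ 0x3A67B  — 3 lookups
#4 VA=0x40A0E4EF (r,kernel):
  [0] read 0x20 idx=1: raw=0x22007 flags P=1 W=1 U=1 S=0
  [1] read 0x22 idx=5: raw=0x25007 flags P=1 W=1 U=1 S=0
  [2] read 0x25 idx=14: raw=0x29007 flags P=1 W=1 U=1 S=0
  ✓ 0x294EF  — 3 lookups

Access #3 PA: 0x3A67B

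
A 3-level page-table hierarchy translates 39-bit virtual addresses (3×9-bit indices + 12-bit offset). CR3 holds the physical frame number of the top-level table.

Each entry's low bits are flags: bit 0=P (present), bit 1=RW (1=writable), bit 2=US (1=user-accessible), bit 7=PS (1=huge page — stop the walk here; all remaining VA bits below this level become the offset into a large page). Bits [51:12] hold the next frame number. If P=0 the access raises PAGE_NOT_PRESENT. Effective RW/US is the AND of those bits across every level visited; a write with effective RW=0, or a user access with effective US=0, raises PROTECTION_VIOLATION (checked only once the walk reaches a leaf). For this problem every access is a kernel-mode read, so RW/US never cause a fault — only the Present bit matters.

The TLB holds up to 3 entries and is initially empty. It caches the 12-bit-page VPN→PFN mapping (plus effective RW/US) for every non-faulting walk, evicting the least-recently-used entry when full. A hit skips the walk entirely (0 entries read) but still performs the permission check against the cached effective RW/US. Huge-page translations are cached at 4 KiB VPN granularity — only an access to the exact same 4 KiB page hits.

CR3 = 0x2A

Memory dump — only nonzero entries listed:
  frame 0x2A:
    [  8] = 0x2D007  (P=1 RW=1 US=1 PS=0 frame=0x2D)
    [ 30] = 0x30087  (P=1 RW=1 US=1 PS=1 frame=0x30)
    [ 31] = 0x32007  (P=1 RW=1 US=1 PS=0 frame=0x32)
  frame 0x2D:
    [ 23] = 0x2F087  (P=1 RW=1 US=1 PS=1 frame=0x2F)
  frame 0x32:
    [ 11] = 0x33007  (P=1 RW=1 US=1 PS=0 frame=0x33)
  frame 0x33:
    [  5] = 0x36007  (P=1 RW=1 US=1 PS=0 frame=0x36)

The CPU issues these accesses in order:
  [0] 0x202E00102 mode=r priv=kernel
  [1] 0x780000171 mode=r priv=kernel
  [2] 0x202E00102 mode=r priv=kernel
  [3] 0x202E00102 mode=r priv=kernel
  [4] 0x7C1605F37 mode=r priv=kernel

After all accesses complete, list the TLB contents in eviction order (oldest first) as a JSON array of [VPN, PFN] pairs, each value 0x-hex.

Trace:
#0 VA=0x202E00102 (r,kernel):
  L0: frame=0x2A idx=8 entry=0x2D007 [P=1 RW=1 US=1 PS=0]
  L1: frame=0x2D idx=23 entry=0x2F087 [P=1 RW=1 US=1 PS=1]
  → PA=0x2F102 (huge @L1)  (2 entries read)
#1 VA=0x780000171 (r,kernel):
  L0: frame=0x2A idx=30 entry=0x30087 [P=1 RW=1 US=1 PS=1]
  → PA=0x30171 (huge @L0)  (1 entries read)
#2 VA=0x202E00102 (r,kernel):
  TLB hit vpn=0x202E00 → PA=0x2F102
#3 VA=0x202E00102 (r,kernel):
  TLB hit vpn=0x202E00 → PA=0x2F102
#4 VA=0x7C1605F37 (r,kernel):
  L0: frame=0x2A idx=31 entry=0x32007 [P=1 RW=1 US=1 PS=0]
  L1: frame=0x32 idx=11 entry=0x33007 [P=1 RW=1 US=1 PS=0]
  L2: frame=0x33 idx=5 entry=0x36007 [P=1 RW=1 US=1 PS=0]
  → PA=0x36F37  (3 entries read)

TLB: [["0x780000", "0x30"], ["0x202E00", "0x2F"], ["0x7C1605", "0x36"]]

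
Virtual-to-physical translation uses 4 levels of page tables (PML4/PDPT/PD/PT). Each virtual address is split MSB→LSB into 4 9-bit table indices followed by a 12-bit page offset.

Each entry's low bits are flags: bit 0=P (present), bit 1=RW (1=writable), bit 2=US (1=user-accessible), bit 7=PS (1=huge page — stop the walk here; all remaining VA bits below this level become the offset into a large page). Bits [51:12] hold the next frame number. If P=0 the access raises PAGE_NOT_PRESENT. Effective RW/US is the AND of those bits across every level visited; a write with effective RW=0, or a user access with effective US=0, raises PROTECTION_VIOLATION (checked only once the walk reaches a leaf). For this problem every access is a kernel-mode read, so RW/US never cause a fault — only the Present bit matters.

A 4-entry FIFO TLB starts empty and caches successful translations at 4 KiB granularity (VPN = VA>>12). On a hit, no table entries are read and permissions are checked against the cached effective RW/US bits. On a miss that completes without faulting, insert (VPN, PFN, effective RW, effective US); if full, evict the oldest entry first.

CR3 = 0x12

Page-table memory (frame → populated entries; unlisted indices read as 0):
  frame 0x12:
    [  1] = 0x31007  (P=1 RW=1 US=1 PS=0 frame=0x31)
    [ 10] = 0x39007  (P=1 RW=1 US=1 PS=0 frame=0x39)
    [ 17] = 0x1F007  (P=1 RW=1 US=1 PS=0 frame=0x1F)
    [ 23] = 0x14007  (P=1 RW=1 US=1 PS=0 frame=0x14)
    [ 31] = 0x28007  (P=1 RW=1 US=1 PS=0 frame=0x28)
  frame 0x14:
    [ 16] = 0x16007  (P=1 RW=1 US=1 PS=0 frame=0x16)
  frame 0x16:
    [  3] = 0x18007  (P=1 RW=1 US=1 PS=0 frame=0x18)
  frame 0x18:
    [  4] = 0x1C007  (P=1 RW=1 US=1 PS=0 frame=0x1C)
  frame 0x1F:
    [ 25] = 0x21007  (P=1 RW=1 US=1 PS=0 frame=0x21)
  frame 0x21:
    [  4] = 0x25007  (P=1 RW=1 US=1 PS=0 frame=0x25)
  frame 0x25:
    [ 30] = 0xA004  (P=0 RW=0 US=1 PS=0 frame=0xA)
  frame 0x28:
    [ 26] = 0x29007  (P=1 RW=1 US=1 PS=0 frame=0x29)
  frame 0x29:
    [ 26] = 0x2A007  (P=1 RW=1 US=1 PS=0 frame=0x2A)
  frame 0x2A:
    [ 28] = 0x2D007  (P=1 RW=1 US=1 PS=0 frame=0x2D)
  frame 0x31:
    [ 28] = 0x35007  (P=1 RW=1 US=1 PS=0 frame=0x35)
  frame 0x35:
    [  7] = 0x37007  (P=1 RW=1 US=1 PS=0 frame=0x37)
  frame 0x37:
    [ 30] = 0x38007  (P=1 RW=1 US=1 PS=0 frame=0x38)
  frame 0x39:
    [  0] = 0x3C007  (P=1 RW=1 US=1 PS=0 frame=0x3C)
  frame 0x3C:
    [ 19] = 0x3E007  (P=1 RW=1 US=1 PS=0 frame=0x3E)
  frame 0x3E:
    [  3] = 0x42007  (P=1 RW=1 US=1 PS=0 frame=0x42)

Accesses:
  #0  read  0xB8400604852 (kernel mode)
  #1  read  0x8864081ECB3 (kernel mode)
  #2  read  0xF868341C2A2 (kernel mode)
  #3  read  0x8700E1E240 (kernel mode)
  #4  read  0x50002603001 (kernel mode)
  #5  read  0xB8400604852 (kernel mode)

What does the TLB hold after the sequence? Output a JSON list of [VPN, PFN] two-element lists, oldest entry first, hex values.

Trace:
#0 VA=0xB8400604852 (r,kernel):
  lvl0: tbl 0x12, slot 23 ⇒ 0x14007 (P1/RW1/US1/PS0)
  lvl1: tbl 0x14, slot 16 ⇒ 0x16007 (P1/RW1/US1/PS0)
  lvl2: tbl 0x16, slot 3 ⇒ 0x18007 (P1/RW1/US1/PS0)
  lvl3: tbl 0x18, slot 4 ⇒ 0x1C007 (P1/RW1/US1/PS0)
  ⇒ phys 0x1C852  [4 reads]
#1 VA=0x8864081ECB3 (r,kernel):
  lvl0: tbl 0x12, slot 17 ⇒ 0x1F007 (P1/RW1/US1/PS0)
  lvl1: tbl 0x1F, slot 25 ⇒ 0x21007 (P1/RW1/US1/PS0)
  lvl2: tbl 0x21, slot 4 ⇒ 0x25007 (P1/RW1/US1/PS0)
  lvl3: tbl 0x25, slot 30 ⇒ 0xA004 (P0/RW0/US1/PS0)
  ⇒ fault: PAGE_NOT_PRESENT  — 4 lookups
#2 VA=0xF868341C2A2 (r,kernel):
  lvl0: tbl 0x12, slot 31 ⇒ 0x28007 (P1/RW1/US1/PS0)
  lvl1: tbl 0x28, slot 26 ⇒ 0x29007 (P1/RW1/US1/PS0)
  lvl2: tbl 0x29, slot 26 ⇒ 0x2A007 (P1/RW1/US1/PS0)
  lvl3: tbl 0x2A, slot 28 ⇒ 0x2D007 (P1/RW1/US1/PS0)
  ⇒ phys 0x2D2A2  [4 reads]
#3 VA=0x8700E1E240 (r,kernel):
  lvl0: tbl 0x12, slot 1 ⇒ 0x31007 (P1/RW1/US1/PS0)
  lvl1: tbl 0x31, slot 28 ⇒ 0x35007 (P1/RW1/US1/PS0)
  lvl2: tbl 0x35, slot 7 ⇒ 0x37007 (P1/RW1/US1/PS0)
  lvl3: tbl 0x37, slot 30 ⇒ 0x38007 (P1/RW1/US1/PS0)
  ⇒ phys 0x38240  [4 reads]
#4 VA=0x50002603001 (r,kernel):
  lvl0: tbl 0x12, slot 10 ⇒ 0x39007 (P1/RW1/US1/PS0)
  lvl1: tbl 0x39, slot 0 ⇒ 0x3C007 (P1/RW1/US1/PS0)
  lvl2: tbl 0x3C, slot 19 ⇒ 0x3E007 (P1/RW1/US1/PS0)
  lvl3: tbl 0x3E, slot 3 ⇒ 0x42007 (P1/RW1/US1/PS0)
  ⇒ phys 0x42001  [4 reads]
#5 VA=0xB8400604852 (r,kernel):
  TLB hit vpn=0xB8400604 → PA=0x1C852

TLB: [["0xB8400604", "0x1C"], ["0xF868341C", "0x2D"], ["0x8700E1E", "0x38"], ["0x50002603", "0x42"]]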